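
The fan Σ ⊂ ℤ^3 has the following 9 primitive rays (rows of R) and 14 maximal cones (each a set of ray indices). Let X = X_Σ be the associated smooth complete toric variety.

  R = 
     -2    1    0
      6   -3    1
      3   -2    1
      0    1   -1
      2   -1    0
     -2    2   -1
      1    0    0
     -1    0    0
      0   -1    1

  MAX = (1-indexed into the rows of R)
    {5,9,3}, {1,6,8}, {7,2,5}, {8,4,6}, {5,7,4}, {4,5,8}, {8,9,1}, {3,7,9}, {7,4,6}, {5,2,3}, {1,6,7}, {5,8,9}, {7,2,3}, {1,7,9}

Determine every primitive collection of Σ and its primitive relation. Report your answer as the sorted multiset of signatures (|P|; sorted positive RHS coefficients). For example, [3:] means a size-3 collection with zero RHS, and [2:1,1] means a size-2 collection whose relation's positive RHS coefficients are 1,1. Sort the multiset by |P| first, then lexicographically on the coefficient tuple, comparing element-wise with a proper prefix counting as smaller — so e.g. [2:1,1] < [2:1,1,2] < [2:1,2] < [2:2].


17 collections generate NE(X_Σ); each relation:

  P = {1,5}:  v_{1} + v_{5} = 0 ; sig = [2:]
  P = {4,9}:  v_{4} + v_{9} = 0 ; sig = [2:]
  P = {7,8}:  v_{7} + v_{8} = 0 ; sig = [2:]
  P = {1,4}:  v_{1} + v_{4} = v_{6} ; sig = [2:1]
  P = {3,6}:  v_{3} + v_{6} = v_{7} ; sig = [2:1]
  P = {5,6}:  v_{5} + v_{6} = v_{4} ; sig = [2:1]
  P = {6,9}:  v_{6} + v_{9} = v_{1} ; sig = [2:1]
  P = {1,2}:  v_{1} + v_{2} = v_{3} + v_{7} ; sig = [2:1,1]
  P = {1,3}:  v_{1} + v_{3} = v_{7} + v_{9} ; sig = [2:1,1]
  P = {2,8}:  v_{2} + v_{8} = v_{3} + v_{5} ; sig = [2:1,1]
  P = {3,4}:  v_{3} + v_{4} = v_{5} + v_{7} ; sig = [2:1,1]
  P = {3,8}:  v_{3} + v_{8} = v_{5} + v_{9} ; sig = [2:1,1]
  P = {2,6}:  v_{2} + v_{6} = v_{5} + 2·v_{7} ; sig = [2:1,2]
  P = {2,9}:  v_{2} + v_{9} = 2·v_{3} ; sig = [2:2]
  P = {2,4}:  v_{2} + v_{4} = 2·v_{5} + 2·v_{7} ; sig = [2:2,2]
  P = {3,5,7}:  v_{3} + v_{5} + v_{7} = v_{2} ; sig = [3:1]
  P = {5,7,9}:  v_{5} + v_{7} + v_{9} = v_{3} ; sig = [3:1]

Sorted signature multiset PRS(X):
    [2:]
    [2:]
    [2:]
    [2:1]
    [2:1]
    [2:1]
    [2:1]
    [2:1,1]
    [2:1,1]
    [2:1,1]
    [2:1,1]
    [2:1,1]
    [2:1,2]
    [2:2]
    [2:2,2]
    [3:1]
    [3:1]


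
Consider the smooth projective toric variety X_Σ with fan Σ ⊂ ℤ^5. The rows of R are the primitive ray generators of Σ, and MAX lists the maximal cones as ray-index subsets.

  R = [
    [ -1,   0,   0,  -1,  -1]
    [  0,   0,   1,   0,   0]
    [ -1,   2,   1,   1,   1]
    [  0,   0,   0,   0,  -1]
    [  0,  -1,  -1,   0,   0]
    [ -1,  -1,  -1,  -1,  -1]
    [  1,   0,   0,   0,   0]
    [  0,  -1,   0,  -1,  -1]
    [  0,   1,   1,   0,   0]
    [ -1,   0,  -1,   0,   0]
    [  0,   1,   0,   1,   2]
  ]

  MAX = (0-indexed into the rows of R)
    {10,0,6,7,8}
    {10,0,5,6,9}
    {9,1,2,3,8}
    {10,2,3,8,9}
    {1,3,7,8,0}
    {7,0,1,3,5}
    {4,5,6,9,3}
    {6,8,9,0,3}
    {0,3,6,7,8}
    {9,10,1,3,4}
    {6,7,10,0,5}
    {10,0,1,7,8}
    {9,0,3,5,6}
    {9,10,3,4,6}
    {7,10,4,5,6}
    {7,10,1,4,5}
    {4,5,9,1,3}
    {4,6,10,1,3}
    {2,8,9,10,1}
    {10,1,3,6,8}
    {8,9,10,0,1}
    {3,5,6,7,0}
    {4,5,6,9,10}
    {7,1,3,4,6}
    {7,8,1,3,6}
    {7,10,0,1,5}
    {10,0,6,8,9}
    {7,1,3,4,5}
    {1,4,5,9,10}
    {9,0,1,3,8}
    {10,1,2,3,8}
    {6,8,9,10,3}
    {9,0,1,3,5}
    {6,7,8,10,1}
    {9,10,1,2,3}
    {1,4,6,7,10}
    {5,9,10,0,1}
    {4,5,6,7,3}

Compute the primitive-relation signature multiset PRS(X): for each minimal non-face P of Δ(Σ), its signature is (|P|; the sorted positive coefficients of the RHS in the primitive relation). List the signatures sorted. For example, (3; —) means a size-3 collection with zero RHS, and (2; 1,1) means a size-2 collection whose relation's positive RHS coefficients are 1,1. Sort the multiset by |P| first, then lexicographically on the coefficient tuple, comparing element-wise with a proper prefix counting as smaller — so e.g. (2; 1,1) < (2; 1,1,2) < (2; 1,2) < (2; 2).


Minimal non-faces — 16 found among 11 rays, 38 max cones:

  P={4,8}:  v_{4} + v_{8} = 0 — sig = (2; —)
  P={0,4}:  v_{0} + v_{4} = v_{5} — sig = (2; 1)
  P={5,8}:  v_{5} + v_{8} = v_{0} — sig = (2; 1)
  P={7,9}:  v_{7} + v_{9} = v_{5} — sig = (2; 1)
  P={2,6}:  v_{2} + v_{6} = v_{3} + v_{8} + v_{10} — sig = (2; 1,1,1)
  P={2,7}:  v_{2} + v_{7} = v_{1} + v_{8} + v_{9} — sig = (2; 1,1,1)
  P={2,4}:  v_{2} + v_{4} = v_{1} + v_{3} + v_{9} + v_{10} — sig = (2; 1,1,1,1)
  P={2,5}:  v_{2} + v_{5} = v_{1} + v_{8} + 2·v_{9} — sig = (2; 1,1,2)
  P={0,2}:  v_{0} + v_{2} = v_{1} + 2·v_{8} + 2·v_{9} — sig = (2; 1,2,2)
  P={1,6,9}:  v_{1} + v_{6} + v_{9} = 0 — sig = (3; —)
  P={3,7,10}:  v_{3} + v_{7} + v_{10} = 0 — sig = (3; —)
  P={1,5,6}:  v_{1} + v_{5} + v_{6} = v_{7} — sig = (3; 1)
  P={3,5,10}:  v_{3} + v_{5} + v_{10} = v_{9} — sig = (3; 1)
  P={0,1,6}:  v_{0} + v_{1} + v_{6} = v_{7} + v_{8} — sig = (3; 1,1)
  P={0,3,10}:  v_{0} + v_{3} + v_{10} = v_{8} + v_{9} — sig = (3; 1,1)
  P={1,3,8,9,10}:  v_{1} + v_{3} + v_{8} + v_{9} + v_{10} = v_{2} — sig = (5; 1)

Hence PRS(X_Σ) =
[(2; —), (2; 1), (2; 1), (2; 1), (2; 1,1,1), (2; 1,1,1), (2; 1,1,1,1), (2; 1,1,2), (2; 1,2,2), (3; —), (3; —), (3; 1), (3; 1), (3; 1,1), (3; 1,1), (5; 1)]


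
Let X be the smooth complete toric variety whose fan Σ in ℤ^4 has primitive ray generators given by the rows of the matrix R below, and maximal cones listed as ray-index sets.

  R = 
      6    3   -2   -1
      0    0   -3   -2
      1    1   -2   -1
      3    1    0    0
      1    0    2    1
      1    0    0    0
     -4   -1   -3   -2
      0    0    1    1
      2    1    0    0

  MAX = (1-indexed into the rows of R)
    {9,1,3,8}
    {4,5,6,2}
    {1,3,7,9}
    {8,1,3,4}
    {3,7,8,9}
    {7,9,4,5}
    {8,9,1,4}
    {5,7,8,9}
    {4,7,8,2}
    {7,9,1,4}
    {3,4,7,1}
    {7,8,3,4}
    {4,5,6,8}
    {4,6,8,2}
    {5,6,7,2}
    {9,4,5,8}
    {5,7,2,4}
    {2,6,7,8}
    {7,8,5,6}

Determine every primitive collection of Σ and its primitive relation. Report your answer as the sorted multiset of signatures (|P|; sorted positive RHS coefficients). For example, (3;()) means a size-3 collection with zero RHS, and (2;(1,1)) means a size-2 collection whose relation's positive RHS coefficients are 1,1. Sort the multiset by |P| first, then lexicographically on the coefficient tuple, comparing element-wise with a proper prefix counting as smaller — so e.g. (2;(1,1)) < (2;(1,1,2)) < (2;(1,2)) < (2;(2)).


Σ has 14 primitive collections:

  • {3,5}:  v_{3} + v_{5} = v_{9} — sig = (2;(1))
  • {6,9}:  v_{6} + v_{9} = v_{4} — sig = (2;(1))
  • {3,6}:  v_{3} + v_{6} = 2·v_{4} + v_{7} + v_{8} — sig = (2;(1,1,2))
  • {1,2}:  v_{1} + v_{2} = v_{3} + 3·v_{4} + v_{7} — sig = (2;(1,1,3))
  • {1,5}:  v_{1} + v_{5} = v_{4} + 2·v_{9} — sig = (2;(1,2))
  • {1,6}:  v_{1} + v_{6} = v_{3} + 2·v_{4} — sig = (2;(1,2))
  • {2,9}:  v_{2} + v_{9} = 2·v_{4} + v_{7} — sig = (2;(1,2))
  • {2,3}:  v_{2} + v_{3} = 3·v_{4} + 2·v_{7} + v_{8} — sig = (2;(1,2,3))
  • {2,5,8}:  v_{2} + v_{5} + v_{8} = v_{6} — sig = (3;(1))
  • {3,4,9}:  v_{3} + v_{4} + v_{9} = v_{1} — sig = (3;(1))
  • {4,6,7}:  v_{4} + v_{6} + v_{7} = v_{2} — sig = (3;(1))
  • {1,7,8}:  v_{1} + v_{7} + v_{8} = 2·v_{3} — sig = (3;(2))
  • {4,5,7,8}:  v_{4} + v_{5} + v_{7} + v_{8} = 0 — sig = (4;())
  • {4,7,8,9}:  v_{4} + v_{7} + v_{8} + v_{9} = v_{3} — sig = (4;(1))

Sorted signature multiset PRS(X):
[(2;(1)), (2;(1)), (2;(1,1,2)), (2;(1,1,3)), (2;(1,2)), (2;(1,2)), (2;(1,2)), (2;(1,2,3)), (3;(1)), (3;(1)), (3;(1)), (3;(2)), (4;()), (4;(1))]


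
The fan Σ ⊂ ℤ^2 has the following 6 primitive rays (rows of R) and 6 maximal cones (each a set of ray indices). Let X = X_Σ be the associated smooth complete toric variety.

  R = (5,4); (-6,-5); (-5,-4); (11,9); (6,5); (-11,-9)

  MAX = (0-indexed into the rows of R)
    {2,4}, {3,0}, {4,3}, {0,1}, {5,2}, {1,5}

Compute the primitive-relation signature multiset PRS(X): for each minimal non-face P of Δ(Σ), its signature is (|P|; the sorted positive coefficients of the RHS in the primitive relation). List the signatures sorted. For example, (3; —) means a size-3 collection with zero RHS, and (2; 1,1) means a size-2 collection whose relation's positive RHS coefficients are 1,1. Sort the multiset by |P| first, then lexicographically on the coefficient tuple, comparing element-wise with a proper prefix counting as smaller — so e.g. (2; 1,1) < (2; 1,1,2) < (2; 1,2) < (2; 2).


Δ(Σ) — 6 vertices, 9 min non-faces:

  {0,2}:  v_{0} + v_{2} = 0 — sig = (2; —)
  {1,4}:  v_{1} + v_{4} = 0 — sig = (2; —)
  {3,5}:  v_{3} + v_{5} = 0 — sig = (2; —)
  {0,4}:  v_{0} + v_{4} = v_{3} — sig = (2; 1)
  {0,5}:  v_{0} + v_{5} = v_{1} — sig = (2; 1)
  {1,2}:  v_{1} + v_{2} = v_{5} — sig = (2; 1)
  {1,3}:  v_{1} + v_{3} = v_{0} — sig = (2; 1)
  {2,3}:  v_{2} + v_{3} = v_{4} — sig = (2; 1)
  {4,5}:  v_{4} + v_{5} = v_{2} — sig = (2; 1)

so the primitive-relation signature multiset is
    (2; —)
    (2; —)
    (2; —)
    (2; 1)
    (2; 1)
    (2; 1)
    (2; 1)
    (2; 1)
    (2; 1)


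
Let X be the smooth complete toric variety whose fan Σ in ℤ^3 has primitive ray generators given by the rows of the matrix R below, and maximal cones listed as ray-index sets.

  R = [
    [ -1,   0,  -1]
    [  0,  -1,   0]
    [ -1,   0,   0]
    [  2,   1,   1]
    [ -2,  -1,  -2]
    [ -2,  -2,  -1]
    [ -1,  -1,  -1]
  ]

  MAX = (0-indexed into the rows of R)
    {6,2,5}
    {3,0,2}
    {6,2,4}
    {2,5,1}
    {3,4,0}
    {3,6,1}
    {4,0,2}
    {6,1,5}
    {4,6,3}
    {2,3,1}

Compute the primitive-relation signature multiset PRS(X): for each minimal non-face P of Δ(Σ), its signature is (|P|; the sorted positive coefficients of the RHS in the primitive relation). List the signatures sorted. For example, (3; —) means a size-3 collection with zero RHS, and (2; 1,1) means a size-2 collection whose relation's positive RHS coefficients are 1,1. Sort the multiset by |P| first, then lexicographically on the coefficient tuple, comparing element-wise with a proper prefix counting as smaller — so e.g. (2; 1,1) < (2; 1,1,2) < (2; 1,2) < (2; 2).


9 minimal non-faces of Δ(Σ) (on 7 rays):

  P = {0,1}:  v_{0} + v_{1} = v_{6} ; sig = (2; 1)
  P = {0,6}:  v_{0} + v_{6} = v_{4} ; sig = (2; 1)
  P = {3,5}:  v_{3} + v_{5} = v_{1} ; sig = (2; 1)
  P = {0,5}:  v_{0} + v_{5} = v_{2} + 2·v_{6} ; sig = (2; 1,2)
  P = {4,5}:  v_{4} + v_{5} = v_{2} + 3·v_{6} ; sig = (2; 1,3)
  P = {1,4}:  v_{1} + v_{4} = 2·v_{6} ; sig = (2; 2)
  P = {2,3,6}:  v_{2} + v_{3} + v_{6} = 0 ; sig = (3; —)
  P = {1,2,6}:  v_{1} + v_{2} + v_{6} = v_{5} ; sig = (3; 1)
  P = {2,3,4}:  v_{2} + v_{3} + v_{4} = v_{0} ; sig = (3; 1)

Sorted signature multiset PRS(X):
    (2; 1)
    (2; 1)
    (2; 1)
    (2; 1,2)
    (2; 1,3)
    (2; 2)
    (3; —)
    (3; 1)
    (3; 1)


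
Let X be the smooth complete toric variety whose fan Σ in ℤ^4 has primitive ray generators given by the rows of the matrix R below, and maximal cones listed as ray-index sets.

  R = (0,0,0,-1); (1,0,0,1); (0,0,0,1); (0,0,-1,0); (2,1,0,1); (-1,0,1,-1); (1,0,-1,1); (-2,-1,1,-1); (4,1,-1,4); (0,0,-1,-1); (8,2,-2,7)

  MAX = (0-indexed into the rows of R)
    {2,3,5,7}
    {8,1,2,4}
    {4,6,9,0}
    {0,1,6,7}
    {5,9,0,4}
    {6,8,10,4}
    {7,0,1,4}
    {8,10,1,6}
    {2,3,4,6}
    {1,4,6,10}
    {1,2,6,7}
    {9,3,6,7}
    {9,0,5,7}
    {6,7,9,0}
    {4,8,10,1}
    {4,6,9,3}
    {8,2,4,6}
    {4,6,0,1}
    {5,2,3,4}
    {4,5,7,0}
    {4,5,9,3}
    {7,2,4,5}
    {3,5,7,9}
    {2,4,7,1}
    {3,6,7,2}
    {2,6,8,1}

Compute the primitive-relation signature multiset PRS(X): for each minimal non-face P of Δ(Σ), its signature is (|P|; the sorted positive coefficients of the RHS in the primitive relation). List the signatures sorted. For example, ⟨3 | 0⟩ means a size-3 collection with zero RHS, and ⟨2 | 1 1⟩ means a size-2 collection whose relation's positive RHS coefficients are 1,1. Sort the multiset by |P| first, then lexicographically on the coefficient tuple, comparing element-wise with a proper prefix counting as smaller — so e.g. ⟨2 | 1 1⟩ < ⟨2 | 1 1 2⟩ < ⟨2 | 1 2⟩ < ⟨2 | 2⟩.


Minimal non-faces — 23 found among 11 rays, 26 max cones:

  {0,2}:  v_{0} + v_{2} = 0  →  sig = ⟨2 | 0⟩
  {5,6}:  v_{5} + v_{6} = 0  →  sig = ⟨2 | 0⟩
  {0,3}:  v_{0} + v_{3} = v_{9}  →  sig = ⟨2 | 1⟩
  {1,3}:  v_{1} + v_{3} = v_{6}  →  sig = ⟨2 | 1⟩
  {2,9}:  v_{2} + v_{9} = v_{3}  →  sig = ⟨2 | 1⟩
  {1,5}:  v_{1} + v_{5} = v_{4} + v_{7}  →  sig = ⟨2 | 1 1⟩
  {1,9}:  v_{1} + v_{9} = v_{0} + v_{6}  →  sig = ⟨2 | 1 1⟩
  {0,8}:  v_{0} + v_{8} = v_{1} + v_{4} + v_{6}  →  sig = ⟨2 | 1 1 1⟩
  {5,8}:  v_{5} + v_{8} = v_{1} + v_{2} + v_{4}  →  sig = ⟨2 | 1 1 1⟩
  {5,10}:  v_{5} + v_{10} = v_{1} + v_{4} + v_{8}  →  sig = ⟨2 | 1 1 1⟩
  {3,8}:  v_{3} + v_{8} = v_{2} + v_{4} + 2·v_{6}  →  sig = ⟨2 | 1 1 2⟩
  {3,10}:  v_{3} + v_{10} = v_{4} + 2·v_{6} + v_{8}  →  sig = ⟨2 | 1 1 2⟩
  {7,8}:  v_{7} + v_{8} = 2·v_{1} + v_{2}  →  sig = ⟨2 | 1 2⟩
  {7,10}:  v_{7} + v_{10} = 2·v_{1} + v_{8}  →  sig = ⟨2 | 1 2⟩
  {8,9}:  v_{8} + v_{9} = v_{4} + 2·v_{6}  →  sig = ⟨2 | 1 2⟩
  {9,10}:  v_{9} + v_{10} = v_{1} + 2·v_{4} + 3·v_{6}  →  sig = ⟨2 | 1 2 3⟩
  {2,10}:  v_{2} + v_{10} = 2·v_{8}  →  sig = ⟨2 | 2⟩
  {0,10}:  v_{0} + v_{10} = 2·v_{1} + 2·v_{4} + 2·v_{6}  →  sig = ⟨2 | 2 2 2⟩
  {3,4,7}:  v_{3} + v_{4} + v_{7} = 0  →  sig = ⟨3 | 0⟩
  {4,6,7}:  v_{4} + v_{6} + v_{7} = v_{1}  →  sig = ⟨3 | 1⟩
  {4,7,9}:  v_{4} + v_{7} + v_{9} = v_{0}  →  sig = ⟨3 | 1⟩
  {1,2,4,6}:  v_{1} + v_{2} + v_{4} + v_{6} = v_{8}  →  sig = ⟨4 | 1⟩
  {1,4,6,8}:  v_{1} + v_{4} + v_{6} + v_{8} = v_{10}  →  sig = ⟨4 | 1⟩

Hence PRS(X_Σ) =
[⟨2 | 0⟩, ⟨2 | 0⟩, ⟨2 | 1⟩, ⟨2 | 1⟩, ⟨2 | 1⟩, ⟨2 | 1 1⟩, ⟨2 | 1 1⟩, ⟨2 | 1 1 1⟩, ⟨2 | 1 1 1⟩, ⟨2 | 1 1 1⟩, ⟨2 | 1 1 2⟩, ⟨2 | 1 1 2⟩, ⟨2 | 1 2⟩, ⟨2 | 1 2⟩, ⟨2 | 1 2⟩, ⟨2 | 1 2 3⟩, ⟨2 | 2⟩, ⟨2 | 2 2 2⟩, ⟨3 | 0⟩, ⟨3 | 1⟩, ⟨3 | 1⟩, ⟨4 | 1⟩, ⟨4 | 1⟩]


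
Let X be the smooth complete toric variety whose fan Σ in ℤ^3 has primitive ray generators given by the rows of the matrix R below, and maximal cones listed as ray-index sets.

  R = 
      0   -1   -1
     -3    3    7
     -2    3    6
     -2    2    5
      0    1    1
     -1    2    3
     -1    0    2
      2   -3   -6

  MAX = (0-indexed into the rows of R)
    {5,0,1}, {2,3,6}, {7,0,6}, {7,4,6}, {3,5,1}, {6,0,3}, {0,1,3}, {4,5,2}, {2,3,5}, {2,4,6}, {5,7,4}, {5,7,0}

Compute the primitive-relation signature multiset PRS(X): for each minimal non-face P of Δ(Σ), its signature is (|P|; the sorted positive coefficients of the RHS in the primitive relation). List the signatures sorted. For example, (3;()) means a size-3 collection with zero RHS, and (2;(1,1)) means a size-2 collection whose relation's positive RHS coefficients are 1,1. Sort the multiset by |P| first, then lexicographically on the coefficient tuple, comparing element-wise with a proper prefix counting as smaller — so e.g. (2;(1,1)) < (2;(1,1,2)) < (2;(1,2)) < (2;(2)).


11 minimal non-faces of Δ(Σ) (on 8 rays):

  • {0,4}:  v_{0} + v_{4} = 0  ⟹  sig = (2;())
  • {2,7}:  v_{2} + v_{7} = 0  ⟹  sig = (2;())
  • {0,2}:  v_{0} + v_{2} = v_{3}  ⟹  sig = (2;(1))
  • {3,4}:  v_{3} + v_{4} = v_{2}  ⟹  sig = (2;(1))
  • {3,7}:  v_{3} + v_{7} = v_{0}  ⟹  sig = (2;(1))
  • {5,6}:  v_{5} + v_{6} = v_{3}  ⟹  sig = (2;(1))
  • {1,4}:  v_{1} + v_{4} = v_{3} + v_{5}  ⟹  sig = (2;(1,1))
  • {1,2}:  v_{1} + v_{2} = 2·v_{3} + v_{5}  ⟹  sig = (2;(1,2))
  • {1,6}:  v_{1} + v_{6} = v_{0} + 2·v_{3}  ⟹  sig = (2;(1,2))
  • {1,7}:  v_{1} + v_{7} = 2·v_{0} + v_{5}  ⟹  sig = (2;(1,2))
  • {0,3,5}:  v_{0} + v_{3} + v_{5} = v_{1}  ⟹  sig = (3;(1))

Hence PRS(X_Σ) =
    (2;())
    (2;())
    (2;(1))
    (2;(1))
    (2;(1))
    (2;(1))
    (2;(1,1))
    (2;(1,2))
    (2;(1,2))
    (2;(1,2))
    (3;(1))


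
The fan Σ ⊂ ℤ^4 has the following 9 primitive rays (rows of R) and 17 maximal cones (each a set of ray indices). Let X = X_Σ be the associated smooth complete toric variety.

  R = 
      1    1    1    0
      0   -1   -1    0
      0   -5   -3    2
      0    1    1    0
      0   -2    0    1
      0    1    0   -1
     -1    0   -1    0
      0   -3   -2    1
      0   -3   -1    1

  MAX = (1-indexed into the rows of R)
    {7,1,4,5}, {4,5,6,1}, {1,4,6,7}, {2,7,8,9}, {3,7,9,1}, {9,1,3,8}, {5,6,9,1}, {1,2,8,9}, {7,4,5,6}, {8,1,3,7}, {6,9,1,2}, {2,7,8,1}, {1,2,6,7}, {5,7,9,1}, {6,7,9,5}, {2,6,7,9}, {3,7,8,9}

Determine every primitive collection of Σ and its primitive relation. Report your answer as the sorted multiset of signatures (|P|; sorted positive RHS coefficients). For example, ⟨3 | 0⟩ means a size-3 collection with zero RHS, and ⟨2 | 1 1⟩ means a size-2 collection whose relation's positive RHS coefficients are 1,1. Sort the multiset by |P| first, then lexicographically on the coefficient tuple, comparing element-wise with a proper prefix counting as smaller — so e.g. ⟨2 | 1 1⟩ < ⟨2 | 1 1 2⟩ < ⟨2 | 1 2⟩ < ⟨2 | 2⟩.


The 14 primitive collections of Σ (r=9, n=4):

  P={2,4}:  v_{2} + v_{4} = 0 — sig = ⟨2 | 0⟩
  P={2,5}:  v_{2} + v_{5} = v_{9} — sig = ⟨2 | 1⟩
  P={4,9}:  v_{4} + v_{9} = v_{5} — sig = ⟨2 | 1⟩
  P={3,6}:  v_{3} + v_{6} = v_{2} + v_{8} — sig = ⟨2 | 1 1⟩
  P={4,8}:  v_{4} + v_{8} = v_{1} + v_{7} + v_{9} — sig = ⟨2 | 1 1 1⟩
  P={5,8}:  v_{5} + v_{8} = v_{1} + v_{7} + 2·v_{9} — sig = ⟨2 | 1 1 2⟩
  P={2,3}:  v_{2} + v_{3} = 2·v_{8} — sig = ⟨2 | 2⟩
  P={6,8}:  v_{6} + v_{8} = 2·v_{2} — sig = ⟨2 | 2⟩
  P={3,4}:  v_{3} + v_{4} = 2·v_{1} + 2·v_{7} + 2·v_{9} — sig = ⟨2 | 2 2 2⟩
  P={3,5}:  v_{3} + v_{5} = 2·v_{1} + 2·v_{7} + 3·v_{9} — sig = ⟨2 | 2 2 3⟩
  P={1,5,6,7}:  v_{1} + v_{5} + v_{6} + v_{7} = 0 — sig = ⟨4 | 0⟩
  P={1,2,7,9}:  v_{1} + v_{2} + v_{7} + v_{9} = v_{8} — sig = ⟨4 | 1⟩
  P={1,6,7,9}:  v_{1} + v_{6} + v_{7} + v_{9} = v_{2} — sig = ⟨4 | 1⟩
  P={1,7,8,9}:  v_{1} + v_{7} + v_{8} + v_{9} = v_{3} — sig = ⟨4 | 1⟩

so the primitive-relation signature multiset is
    ⟨2 | 0⟩
    ⟨2 | 1⟩
    ⟨2 | 1⟩
    ⟨2 | 1 1⟩
    ⟨2 | 1 1 1⟩
    ⟨2 | 1 1 2⟩
    ⟨2 | 2⟩
    ⟨2 | 2⟩
    ⟨2 | 2 2 2⟩
    ⟨2 | 2 2 3⟩
    ⟨4 | 0⟩
    ⟨4 | 1⟩
    ⟨4 | 1⟩
    ⟨4 | 1⟩


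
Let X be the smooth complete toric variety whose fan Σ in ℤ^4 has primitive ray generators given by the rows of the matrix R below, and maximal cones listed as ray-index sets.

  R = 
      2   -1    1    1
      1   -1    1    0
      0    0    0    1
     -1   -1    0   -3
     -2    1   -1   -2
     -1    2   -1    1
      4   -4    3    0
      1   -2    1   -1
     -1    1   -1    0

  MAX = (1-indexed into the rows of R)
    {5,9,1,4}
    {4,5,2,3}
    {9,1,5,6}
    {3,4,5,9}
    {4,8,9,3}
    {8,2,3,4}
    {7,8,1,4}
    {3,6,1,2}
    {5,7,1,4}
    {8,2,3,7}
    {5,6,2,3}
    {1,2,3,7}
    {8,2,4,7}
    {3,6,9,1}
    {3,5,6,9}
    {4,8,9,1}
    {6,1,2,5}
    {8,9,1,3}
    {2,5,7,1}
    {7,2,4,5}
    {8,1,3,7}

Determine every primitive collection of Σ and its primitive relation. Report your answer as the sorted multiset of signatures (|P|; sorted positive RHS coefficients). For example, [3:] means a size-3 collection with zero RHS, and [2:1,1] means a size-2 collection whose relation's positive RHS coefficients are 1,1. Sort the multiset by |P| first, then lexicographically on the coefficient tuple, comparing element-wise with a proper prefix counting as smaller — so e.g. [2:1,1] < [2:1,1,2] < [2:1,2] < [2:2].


The 12 primitive collections of Σ (r=9, n=4):

  P={2,9}:  v_{2} + v_{9} = 0  so sig = [2:]
  P={6,8}:  v_{6} + v_{8} = 0  so sig = [2:]
  P={4,6}:  v_{4} + v_{6} = v_{5}  so sig = [2:1]
  P={5,8}:  v_{5} + v_{8} = v_{4}  so sig = [2:1]
  P={6,7}:  v_{6} + v_{7} = v_{1} + v_{2}  so sig = [2:1,1]
  P={7,9}:  v_{7} + v_{9} = v_{1} + v_{8}  so sig = [2:1,1]
  P={1,3,5}:  v_{1} + v_{3} + v_{5} = 0  so sig = [3:]
  P={1,2,8}:  v_{1} + v_{2} + v_{8} = v_{7}  so sig = [3:1]
  P={1,3,4}:  v_{1} + v_{3} + v_{4} = v_{8}  so sig = [3:1]
  P={1,2,4}:  v_{1} + v_{2} + v_{4} = v_{5} + v_{7}  so sig = [3:1,1]
  P={3,5,7}:  v_{3} + v_{5} + v_{7} = v_{2} + v_{8}  so sig = [3:1,1]
  P={3,4,7}:  v_{3} + v_{4} + v_{7} = v_{2} + 2·v_{8}  so sig = [3:1,2]

Hence PRS(X_Σ) =
{ [2:] ×2,  [2:1] ×2,  [2:1,1] ×2,  [3:],  [3:1] ×2,  [3:1,1] ×2,  [3:1,2] }


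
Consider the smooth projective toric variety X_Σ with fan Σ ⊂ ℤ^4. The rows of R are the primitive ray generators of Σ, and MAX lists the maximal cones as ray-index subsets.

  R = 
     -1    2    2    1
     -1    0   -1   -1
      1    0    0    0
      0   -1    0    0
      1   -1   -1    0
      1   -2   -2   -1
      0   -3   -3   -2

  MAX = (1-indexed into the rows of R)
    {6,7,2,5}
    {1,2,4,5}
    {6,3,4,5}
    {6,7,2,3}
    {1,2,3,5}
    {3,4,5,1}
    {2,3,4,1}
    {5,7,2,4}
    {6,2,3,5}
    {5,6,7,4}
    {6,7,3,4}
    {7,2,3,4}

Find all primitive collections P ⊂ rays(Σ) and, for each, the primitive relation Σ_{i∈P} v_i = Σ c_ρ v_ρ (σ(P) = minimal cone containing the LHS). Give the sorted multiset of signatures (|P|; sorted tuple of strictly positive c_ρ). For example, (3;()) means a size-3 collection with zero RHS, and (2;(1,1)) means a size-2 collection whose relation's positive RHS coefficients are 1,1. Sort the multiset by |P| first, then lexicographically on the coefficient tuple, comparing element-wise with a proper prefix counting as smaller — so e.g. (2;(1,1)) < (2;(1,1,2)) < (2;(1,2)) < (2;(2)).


Primitive collections (5):

  {1,6}:  v_{1} + v_{6} = 0 ; sig = (2;())
  {1,7}:  v_{1} + v_{7} = v_{2} + v_{4} ; sig = (2;(1,1))
  {2,4,6}:  v_{2} + v_{4} + v_{6} = v_{7} ; sig = (3;(1))
  {3,5,7}:  v_{3} + v_{5} + v_{7} = 2·v_{6} ; sig = (3;(2))
  {2,3,4,5}:  v_{2} + v_{3} + v_{4} + v_{5} = v_{6} ; sig = (4;(1))

so the primitive-relation signature multiset is
{ (2;()),  (2;(1,1)),  (3;(1)),  (3;(2)),  (4;(1)) }


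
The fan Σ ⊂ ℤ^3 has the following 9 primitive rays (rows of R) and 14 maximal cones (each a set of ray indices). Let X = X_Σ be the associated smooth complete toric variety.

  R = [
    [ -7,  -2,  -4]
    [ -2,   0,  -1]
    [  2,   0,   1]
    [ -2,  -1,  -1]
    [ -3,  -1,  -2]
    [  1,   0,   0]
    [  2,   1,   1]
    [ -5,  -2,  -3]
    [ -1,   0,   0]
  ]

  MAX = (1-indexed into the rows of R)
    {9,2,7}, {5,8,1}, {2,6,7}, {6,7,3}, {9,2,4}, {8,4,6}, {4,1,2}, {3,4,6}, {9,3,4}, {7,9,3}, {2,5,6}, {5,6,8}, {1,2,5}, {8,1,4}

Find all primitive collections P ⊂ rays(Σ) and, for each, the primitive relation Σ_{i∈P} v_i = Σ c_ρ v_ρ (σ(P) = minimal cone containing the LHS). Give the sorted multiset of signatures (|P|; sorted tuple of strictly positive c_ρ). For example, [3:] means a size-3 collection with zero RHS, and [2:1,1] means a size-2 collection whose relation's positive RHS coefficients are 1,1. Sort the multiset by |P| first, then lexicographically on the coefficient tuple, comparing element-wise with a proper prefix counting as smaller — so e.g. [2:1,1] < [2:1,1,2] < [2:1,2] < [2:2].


Minimal non-faces — 16 found among 9 rays, 14 max cones:

  P = {2,3}:  v_{2} + v_{3} = 0  ⟹  sig = [2:]
  P = {4,7}:  v_{4} + v_{7} = 0  ⟹  sig = [2:]
  P = {6,9}:  v_{6} + v_{9} = 0  ⟹  sig = [2:]
  P = {1,3}:  v_{1} + v_{3} = v_{8}  ⟹  sig = [2:1]
  P = {2,8}:  v_{2} + v_{8} = v_{1}  ⟹  sig = [2:1]
  P = {4,5}:  v_{4} + v_{5} = v_{8}  ⟹  sig = [2:1]
  P = {7,8}:  v_{7} + v_{8} = v_{5}  ⟹  sig = [2:1]
  P = {1,7}:  v_{1} + v_{7} = v_{2} + v_{5}  ⟹  sig = [2:1,1]
  P = {3,5}:  v_{3} + v_{5} = v_{4} + v_{6}  ⟹  sig = [2:1,1]
  P = {5,7}:  v_{5} + v_{7} = v_{2} + v_{6}  ⟹  sig = [2:1,1]
  P = {5,9}:  v_{5} + v_{9} = v_{2} + v_{4}  ⟹  sig = [2:1,1]
  P = {3,8}:  v_{3} + v_{8} = 2·v_{4} + v_{6}  ⟹  sig = [2:1,2]
  P = {8,9}:  v_{8} + v_{9} = v_{2} + 2·v_{4}  ⟹  sig = [2:1,2]
  P = {1,6}:  v_{1} + v_{6} = 2·v_{5}  ⟹  sig = [2:2]
  P = {1,9}:  v_{1} + v_{9} = 2·v_{2} + 2·v_{4}  ⟹  sig = [2:2,2]
  P = {2,4,6}:  v_{2} + v_{4} + v_{6} = v_{5}  ⟹  sig = [3:1]

so the primitive-relation signature multiset is
    [2:]
    [2:]
    [2:]
    [2:1]
    [2:1]
    [2:1]
    [2:1]
    [2:1,1]
    [2:1,1]
    [2:1,1]
    [2:1,1]
    [2:1,2]
    [2:1,2]
    [2:2]
    [2:2,2]
    [3:1]


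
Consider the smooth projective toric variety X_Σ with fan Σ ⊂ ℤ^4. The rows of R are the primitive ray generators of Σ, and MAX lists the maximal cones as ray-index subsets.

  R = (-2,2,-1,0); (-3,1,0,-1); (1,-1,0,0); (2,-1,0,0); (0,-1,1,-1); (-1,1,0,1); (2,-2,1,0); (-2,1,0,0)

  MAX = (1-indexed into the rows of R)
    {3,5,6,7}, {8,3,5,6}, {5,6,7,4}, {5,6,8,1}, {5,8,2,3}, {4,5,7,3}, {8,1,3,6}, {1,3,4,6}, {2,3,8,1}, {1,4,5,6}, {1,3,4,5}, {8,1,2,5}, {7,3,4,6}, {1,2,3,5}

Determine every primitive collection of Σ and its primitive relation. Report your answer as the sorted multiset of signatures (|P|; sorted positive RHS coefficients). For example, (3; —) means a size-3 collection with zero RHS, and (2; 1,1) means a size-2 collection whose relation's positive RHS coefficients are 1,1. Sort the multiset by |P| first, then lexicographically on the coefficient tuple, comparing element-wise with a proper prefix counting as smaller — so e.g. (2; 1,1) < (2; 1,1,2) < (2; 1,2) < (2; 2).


The 9 primitive collections of Σ (r=8, n=4):

  P={1,7}:  v_{1} + v_{7} = 0  →  sig = (2; —)
  P={4,8}:  v_{4} + v_{8} = 0  →  sig = (2; —)
  P={2,4}:  v_{2} + v_{4} = v_{1} + v_{3} + v_{5}  →  sig = (2; 1,1,1)
  P={2,7}:  v_{2} + v_{7} = v_{3} + v_{5} + v_{8}  →  sig = (2; 1,1,1)
  P={7,8}:  v_{7} + v_{8} = v_{3} + v_{5} + v_{6}  →  sig = (2; 1,1,1)
  P={2,6}:  v_{2} + v_{6} = 2·v_{8}  →  sig = (2; 2)
  P={1,3,5,6}:  v_{1} + v_{3} + v_{5} + v_{6} = v_{8}  →  sig = (4; 1)
  P={1,3,5,8}:  v_{1} + v_{3} + v_{5} + v_{8} = v_{2}  →  sig = (4; 1)
  P={3,4,5,6}:  v_{3} + v_{4} + v_{5} + v_{6} = v_{7}  →  sig = (4; 1)

so the primitive-relation signature multiset is
    (2; —)
    (2; —)
    (2; 1,1,1)
    (2; 1,1,1)
    (2; 1,1,1)
    (2; 2)
    (4; 1)
    (4; 1)
    (4; 1)


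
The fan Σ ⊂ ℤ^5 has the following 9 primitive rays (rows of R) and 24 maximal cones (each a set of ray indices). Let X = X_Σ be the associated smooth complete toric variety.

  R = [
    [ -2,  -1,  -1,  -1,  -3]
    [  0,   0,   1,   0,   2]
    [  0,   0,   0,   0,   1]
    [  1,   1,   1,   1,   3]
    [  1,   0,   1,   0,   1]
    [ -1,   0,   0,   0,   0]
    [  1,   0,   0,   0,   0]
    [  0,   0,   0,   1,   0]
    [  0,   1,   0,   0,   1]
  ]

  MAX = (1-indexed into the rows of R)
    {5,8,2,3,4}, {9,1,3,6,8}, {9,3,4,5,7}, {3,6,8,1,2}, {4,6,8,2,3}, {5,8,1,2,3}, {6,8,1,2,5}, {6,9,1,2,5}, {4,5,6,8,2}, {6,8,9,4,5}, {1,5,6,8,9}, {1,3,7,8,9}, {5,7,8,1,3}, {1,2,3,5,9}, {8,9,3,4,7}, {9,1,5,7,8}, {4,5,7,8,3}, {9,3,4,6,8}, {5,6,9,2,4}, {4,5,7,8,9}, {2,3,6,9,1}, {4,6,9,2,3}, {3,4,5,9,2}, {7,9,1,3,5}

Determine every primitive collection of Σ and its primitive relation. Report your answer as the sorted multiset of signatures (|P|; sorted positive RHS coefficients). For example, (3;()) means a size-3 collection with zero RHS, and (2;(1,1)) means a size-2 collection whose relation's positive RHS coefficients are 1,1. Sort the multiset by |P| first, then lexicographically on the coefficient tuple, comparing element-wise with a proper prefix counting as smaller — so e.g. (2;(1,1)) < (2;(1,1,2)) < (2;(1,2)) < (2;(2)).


Primitive collections (6):

  P = {6,7}:  v_{6} + v_{7} = 0  ⟹  sig = (2;())
  P = {1,4}:  v_{1} + v_{4} = v_{6}  ⟹  sig = (2;(1))
  P = {2,7}:  v_{2} + v_{7} = v_{3} + v_{5}  ⟹  sig = (2;(1,1))
  P = {3,5,6}:  v_{3} + v_{5} + v_{6} = v_{2}  ⟹  sig = (3;(1))
  P = {2,8,9}:  v_{2} + v_{8} + v_{9} = v_{4} + v_{6}  ⟹  sig = (3;(1,1))
  P = {3,5,8,9}:  v_{3} + v_{5} + v_{8} + v_{9} = v_{4}  ⟹  sig = (4;(1))

Sorted signature multiset PRS(X):
    |P|=2: 3 collections, coeffs (), (1), (1,1)
    |P|=3: 2 collections, coeffs (1), (1,1)
    |P|=4: 1 collection, coeffs (1)


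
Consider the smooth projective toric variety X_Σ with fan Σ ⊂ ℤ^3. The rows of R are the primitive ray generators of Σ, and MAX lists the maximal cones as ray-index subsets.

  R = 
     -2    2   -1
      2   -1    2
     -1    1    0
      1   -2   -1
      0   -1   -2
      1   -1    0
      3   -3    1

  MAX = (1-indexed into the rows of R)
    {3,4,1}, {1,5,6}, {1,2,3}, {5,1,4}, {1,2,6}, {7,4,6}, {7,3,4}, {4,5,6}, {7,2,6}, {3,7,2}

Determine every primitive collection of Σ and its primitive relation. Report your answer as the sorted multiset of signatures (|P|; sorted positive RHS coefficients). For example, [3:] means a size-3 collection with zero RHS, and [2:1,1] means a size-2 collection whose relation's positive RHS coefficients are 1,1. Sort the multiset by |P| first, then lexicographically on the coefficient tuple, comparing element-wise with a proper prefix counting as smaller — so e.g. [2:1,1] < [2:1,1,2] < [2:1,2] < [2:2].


Minimal non-faces — 7 found among 7 rays, 10 max cones:

  P = {3,6}:  v_{3} + v_{6} = 0 — sig = [2:]
  P = {1,7}:  v_{1} + v_{7} = v_{6} — sig = [2:1]
  P = {2,4}:  v_{2} + v_{4} = v_{7} — sig = [2:1]
  P = {3,5}:  v_{3} + v_{5} = v_{1} + v_{4} — sig = [2:1,1]
  P = {5,7}:  v_{5} + v_{7} = v_{4} + 2·v_{6} — sig = [2:1,2]
  P = {2,5}:  v_{2} + v_{5} = 2·v_{6} — sig = [2:2]
  P = {1,4,6}:  v_{1} + v_{4} + v_{6} = v_{5} — sig = [3:1]

Signatures (|P|; sorted positive RHS coefficients), sorted:
    |P|=2: 6 collections, coeffs (), (1), (1), (1,1), (1,2), (2)
    |P|=3: 1 collection, coeffs (1)


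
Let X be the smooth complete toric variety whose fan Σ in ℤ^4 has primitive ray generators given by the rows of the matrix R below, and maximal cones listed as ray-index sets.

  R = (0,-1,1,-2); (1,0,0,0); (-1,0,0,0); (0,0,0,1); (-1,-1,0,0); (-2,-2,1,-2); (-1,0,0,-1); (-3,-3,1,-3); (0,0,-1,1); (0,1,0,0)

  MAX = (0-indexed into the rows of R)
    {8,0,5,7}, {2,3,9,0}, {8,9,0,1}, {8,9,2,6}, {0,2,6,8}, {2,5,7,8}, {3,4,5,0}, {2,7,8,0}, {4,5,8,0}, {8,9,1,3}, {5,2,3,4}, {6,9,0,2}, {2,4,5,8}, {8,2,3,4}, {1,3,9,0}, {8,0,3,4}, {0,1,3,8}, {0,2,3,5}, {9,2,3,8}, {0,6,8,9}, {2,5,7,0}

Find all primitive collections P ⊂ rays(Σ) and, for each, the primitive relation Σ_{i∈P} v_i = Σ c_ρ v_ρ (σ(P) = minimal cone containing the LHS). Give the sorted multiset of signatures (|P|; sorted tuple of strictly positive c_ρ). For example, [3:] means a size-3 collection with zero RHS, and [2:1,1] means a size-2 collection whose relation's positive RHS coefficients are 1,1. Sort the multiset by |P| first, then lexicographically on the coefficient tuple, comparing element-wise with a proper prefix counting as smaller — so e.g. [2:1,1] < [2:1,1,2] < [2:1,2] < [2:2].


Σ has 20 primitive collections:

  • {1,2}:  v_{1} + v_{2} = 0  so sig = [2:]
  • {3,6}:  v_{3} + v_{6} = v_{2}  so sig = [2:1]
  • {4,9}:  v_{4} + v_{9} = v_{2}  so sig = [2:1]
  • {1,5}:  v_{1} + v_{5} = v_{0} + v_{4}  so sig = [2:1,1]
  • {3,7}:  v_{3} + v_{7} = v_{4} + v_{5}  so sig = [2:1,1]
  • {1,4}:  v_{1} + v_{4} = v_{0} + v_{3} + v_{8}  so sig = [2:1,1,1]
  • {1,6}:  v_{1} + v_{6} = v_{0} + v_{8} + v_{9}  so sig = [2:1,1,1]
  • {1,7}:  v_{1} + v_{7} = v_{0} + v_{5} + v_{8}  so sig = [2:1,1,1]
  • {4,6}:  v_{4} + v_{6} = v_{0} + 2·v_{2} + v_{8}  so sig = [2:1,1,2]
  • {4,7}:  v_{4} + v_{7} = 2·v_{5} + v_{8}  so sig = [2:1,2]
  • {5,9}:  v_{5} + v_{9} = v_{0} + 2·v_{2}  so sig = [2:1,2]
  • {5,6}:  v_{5} + v_{6} = 2·v_{0} + 3·v_{2} + v_{8}  so sig = [2:1,2,3]
  • {7,9}:  v_{7} + v_{9} = 2·v_{0} + 3·v_{2} + v_{8}  so sig = [2:1,2,3]
  • {6,7}:  v_{6} + v_{7} = 3·v_{0} + 4·v_{2} + 2·v_{8}  so sig = [2:2,3,4]
  • {0,2,4}:  v_{0} + v_{2} + v_{4} = v_{5}  so sig = [3:1]
  • {3,5,8}:  v_{3} + v_{5} + v_{8} = 2·v_{4}  so sig = [3:2]
  • {0,3,8,9}:  v_{0} + v_{3} + v_{8} + v_{9} = 0  so sig = [4:]
  • {0,2,3,8}:  v_{0} + v_{2} + v_{3} + v_{8} = v_{4}  so sig = [4:1]
  • {0,2,5,8}:  v_{0} + v_{2} + v_{5} + v_{8} = v_{7}  so sig = [4:1]
  • {0,2,8,9}:  v_{0} + v_{2} + v_{8} + v_{9} = v_{6}  so sig = [4:1]

Signatures (|P|; sorted positive RHS coefficients), sorted:
    |P|=2: 14 collections, coeffs (), (1), (1), (1,1), (1,1), (1,1,1), (1,1,1), (1,1,1), (1,1,2), (1,2), (1,2), (1,2,3), (1,2,3), (2,3,4)
    |P|=3: 2 collections, coeffs (1), (2)
    |P|=4: 4 collections, coeffs (), (1), (1), (1)


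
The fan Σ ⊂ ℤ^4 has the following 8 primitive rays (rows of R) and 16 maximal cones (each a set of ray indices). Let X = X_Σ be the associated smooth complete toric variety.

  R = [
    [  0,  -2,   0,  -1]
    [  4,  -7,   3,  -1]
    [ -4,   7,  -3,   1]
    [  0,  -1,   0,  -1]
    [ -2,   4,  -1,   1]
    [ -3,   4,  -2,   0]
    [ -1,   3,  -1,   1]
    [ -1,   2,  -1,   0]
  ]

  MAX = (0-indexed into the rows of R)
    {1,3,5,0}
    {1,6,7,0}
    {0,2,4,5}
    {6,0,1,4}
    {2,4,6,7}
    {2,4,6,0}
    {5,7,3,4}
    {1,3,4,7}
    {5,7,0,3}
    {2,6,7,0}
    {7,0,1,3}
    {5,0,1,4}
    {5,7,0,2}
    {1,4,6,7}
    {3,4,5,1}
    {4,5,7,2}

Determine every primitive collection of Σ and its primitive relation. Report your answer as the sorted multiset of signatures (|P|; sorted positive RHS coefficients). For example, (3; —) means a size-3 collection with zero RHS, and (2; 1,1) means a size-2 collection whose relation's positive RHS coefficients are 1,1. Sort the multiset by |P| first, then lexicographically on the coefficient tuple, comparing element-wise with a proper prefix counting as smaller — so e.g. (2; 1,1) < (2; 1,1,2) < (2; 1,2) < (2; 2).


7 minimal non-faces of Δ(Σ) (on 8 rays):

  • {1,2}:  v_{1} + v_{2} = 0 — sig = (2; —)
  • {3,6}:  v_{3} + v_{6} = v_{7} — sig = (2; 1)
  • {5,6}:  v_{5} + v_{6} = v_{2} — sig = (2; 1)
  • {2,3}:  v_{2} + v_{3} = v_{5} + v_{7} — sig = (2; 1,1)
  • {0,4,7}:  v_{0} + v_{4} + v_{7} = v_{5} — sig = (3; 1)
  • {1,5,7}:  v_{1} + v_{5} + v_{7} = v_{3} — sig = (3; 1)
  • {0,3,4}:  v_{0} + v_{3} + v_{4} = v_{1} + 2·v_{5} — sig = (3; 1,2)

Hence PRS(X_Σ) =
    |P|=2: 4 collections, coeffs (), (1), (1), (1,1)
    |P|=3: 3 collections, coeffs (1), (1), (1,2)


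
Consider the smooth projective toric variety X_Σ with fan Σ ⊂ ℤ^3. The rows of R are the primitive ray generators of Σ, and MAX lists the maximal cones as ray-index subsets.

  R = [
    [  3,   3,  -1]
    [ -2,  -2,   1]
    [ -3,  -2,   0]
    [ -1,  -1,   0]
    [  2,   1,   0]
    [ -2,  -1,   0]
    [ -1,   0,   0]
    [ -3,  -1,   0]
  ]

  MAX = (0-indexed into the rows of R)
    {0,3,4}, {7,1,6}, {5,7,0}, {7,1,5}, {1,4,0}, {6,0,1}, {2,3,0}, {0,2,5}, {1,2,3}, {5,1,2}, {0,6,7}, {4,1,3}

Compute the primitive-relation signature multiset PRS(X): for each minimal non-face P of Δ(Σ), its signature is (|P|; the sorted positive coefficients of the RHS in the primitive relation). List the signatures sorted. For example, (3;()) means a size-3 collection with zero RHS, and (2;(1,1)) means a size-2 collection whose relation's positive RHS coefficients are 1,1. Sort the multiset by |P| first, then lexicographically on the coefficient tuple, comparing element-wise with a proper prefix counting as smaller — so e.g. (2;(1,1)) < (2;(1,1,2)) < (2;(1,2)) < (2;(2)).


The 14 primitive collections of Σ (r=8, n=3):

  P={4,5}:  v_{4} + v_{5} = 0  →  sig = (2;())
  P={2,4}:  v_{2} + v_{4} = v_{3}  →  sig = (2;(1))
  P={3,5}:  v_{3} + v_{5} = v_{2}  →  sig = (2;(1))
  P={3,6}:  v_{3} + v_{6} = v_{5}  →  sig = (2;(1))
  P={4,7}:  v_{4} + v_{7} = v_{6}  →  sig = (2;(1))
  P={5,6}:  v_{5} + v_{6} = v_{7}  →  sig = (2;(1))
  P={4,6}:  v_{4} + v_{6} = v_{0} + v_{1}  →  sig = (2;(1,1))
  P={2,6}:  v_{2} + v_{6} = 2·v_{5}  →  sig = (2;(2))
  P={3,7}:  v_{3} + v_{7} = 2·v_{5}  →  sig = (2;(2))
  P={2,7}:  v_{2} + v_{7} = 3·v_{5}  →  sig = (2;(3))
  P={0,1,3}:  v_{0} + v_{1} + v_{3} = 0  →  sig = (3;())
  P={0,1,2}:  v_{0} + v_{1} + v_{2} = v_{5}  →  sig = (3;(1))
  P={0,1,5}:  v_{0} + v_{1} + v_{5} = v_{6}  →  sig = (3;(1))
  P={0,1,7}:  v_{0} + v_{1} + v_{7} = 2·v_{6}  →  sig = (3;(2))

Signatures (|P|; sorted positive RHS coefficients), sorted:
[(2;()), (2;(1)), (2;(1)), (2;(1)), (2;(1)), (2;(1)), (2;(1,1)), (2;(2)), (2;(2)), (2;(3)), (3;()), (3;(1)), (3;(1)), (3;(2))]


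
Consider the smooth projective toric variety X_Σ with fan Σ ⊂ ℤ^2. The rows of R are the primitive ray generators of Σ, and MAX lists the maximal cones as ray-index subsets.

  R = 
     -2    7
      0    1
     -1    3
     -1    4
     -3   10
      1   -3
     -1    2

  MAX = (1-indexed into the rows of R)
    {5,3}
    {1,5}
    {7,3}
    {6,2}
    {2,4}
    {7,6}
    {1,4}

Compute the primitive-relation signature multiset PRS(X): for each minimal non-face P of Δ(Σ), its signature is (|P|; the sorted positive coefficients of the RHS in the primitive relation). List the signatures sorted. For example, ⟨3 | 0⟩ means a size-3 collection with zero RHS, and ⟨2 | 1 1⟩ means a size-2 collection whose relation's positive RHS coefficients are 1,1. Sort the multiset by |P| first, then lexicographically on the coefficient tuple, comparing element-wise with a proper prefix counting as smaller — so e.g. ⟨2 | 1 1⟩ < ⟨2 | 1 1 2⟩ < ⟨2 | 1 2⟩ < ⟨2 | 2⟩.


14 collections generate NE(X_Σ); each relation:

  P = {3,6}:  v_{3} + v_{6} = 0 — sig = ⟨2 | 0⟩
  P = {1,3}:  v_{1} + v_{3} = v_{5} — sig = ⟨2 | 1⟩
  P = {1,6}:  v_{1} + v_{6} = v_{4} — sig = ⟨2 | 1⟩
  P = {2,3}:  v_{2} + v_{3} = v_{4} — sig = ⟨2 | 1⟩
  P = {2,7}:  v_{2} + v_{7} = v_{3} — sig = ⟨2 | 1⟩
  P = {3,4}:  v_{3} + v_{4} = v_{1} — sig = ⟨2 | 1⟩
  P = {4,6}:  v_{4} + v_{6} = v_{2} — sig = ⟨2 | 1⟩
  P = {5,6}:  v_{5} + v_{6} = v_{1} — sig = ⟨2 | 1⟩
  P = {2,5}:  v_{2} + v_{5} = v_{1} + v_{4} — sig = ⟨2 | 1 1⟩
  P = {1,2}:  v_{1} + v_{2} = 2·v_{4} — sig = ⟨2 | 2⟩
  P = {4,5}:  v_{4} + v_{5} = 2·v_{1} — sig = ⟨2 | 2⟩
  P = {4,7}:  v_{4} + v_{7} = 2·v_{3} — sig = ⟨2 | 2⟩
  P = {1,7}:  v_{1} + v_{7} = 3·v_{3} — sig = ⟨2 | 3⟩
  P = {5,7}:  v_{5} + v_{7} = 4·v_{3} — sig = ⟨2 | 4⟩

Hence PRS(X_Σ) =
[⟨2 | 0⟩, ⟨2 | 1⟩, ⟨2 | 1⟩, ⟨2 | 1⟩, ⟨2 | 1⟩, ⟨2 | 1⟩, ⟨2 | 1⟩, ⟨2 | 1⟩, ⟨2 | 1 1⟩, ⟨2 | 2⟩, ⟨2 | 2⟩, ⟨2 | 2⟩, ⟨2 | 3⟩, ⟨2 | 4⟩]


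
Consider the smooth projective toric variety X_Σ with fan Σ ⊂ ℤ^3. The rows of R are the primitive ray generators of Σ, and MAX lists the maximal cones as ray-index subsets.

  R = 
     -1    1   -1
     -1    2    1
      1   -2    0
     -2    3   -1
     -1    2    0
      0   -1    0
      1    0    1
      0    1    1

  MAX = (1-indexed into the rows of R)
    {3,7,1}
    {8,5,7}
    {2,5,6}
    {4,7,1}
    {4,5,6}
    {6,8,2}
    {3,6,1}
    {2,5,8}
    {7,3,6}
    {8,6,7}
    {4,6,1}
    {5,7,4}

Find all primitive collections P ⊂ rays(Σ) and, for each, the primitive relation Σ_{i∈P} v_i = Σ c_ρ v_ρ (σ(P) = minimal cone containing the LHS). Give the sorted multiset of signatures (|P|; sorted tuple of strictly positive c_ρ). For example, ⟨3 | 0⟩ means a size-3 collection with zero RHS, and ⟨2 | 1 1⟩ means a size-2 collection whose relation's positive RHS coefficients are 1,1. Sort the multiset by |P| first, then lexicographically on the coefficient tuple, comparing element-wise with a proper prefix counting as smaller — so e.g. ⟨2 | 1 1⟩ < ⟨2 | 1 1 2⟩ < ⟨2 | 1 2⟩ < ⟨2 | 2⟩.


Minimal non-faces — 14 found among 8 rays, 12 max cones:

  P={3,5}:  v_{3} + v_{5} = 0 — sig = ⟨2 | 0⟩
  P={1,5}:  v_{1} + v_{5} = v_{4} — sig = ⟨2 | 1⟩
  P={1,8}:  v_{1} + v_{8} = v_{5} — sig = ⟨2 | 1⟩
  P={3,4}:  v_{3} + v_{4} = v_{1} — sig = ⟨2 | 1⟩
  P={2,3}:  v_{2} + v_{3} = v_{6} + v_{8} — sig = ⟨2 | 1 1⟩
  P={3,8}:  v_{3} + v_{8} = v_{6} + v_{7} — sig = ⟨2 | 1 1⟩
  P={1,2}:  v_{1} + v_{2} = 2·v_{5} + v_{6} — sig = ⟨2 | 1 2⟩
  P={2,4}:  v_{2} + v_{4} = 3·v_{5} + v_{6} — sig = ⟨2 | 1 3⟩
  P={2,7}:  v_{2} + v_{7} = 2·v_{8} — sig = ⟨2 | 2⟩
  P={4,8}:  v_{4} + v_{8} = 2·v_{5} — sig = ⟨2 | 2⟩
  P={1,6,7}:  v_{1} + v_{6} + v_{7} = 0 — sig = ⟨3 | 0⟩
  P={4,6,7}:  v_{4} + v_{6} + v_{7} = v_{5} — sig = ⟨3 | 1⟩
  P={5,6,7}:  v_{5} + v_{6} + v_{7} = v_{8} — sig = ⟨3 | 1⟩
  P={5,6,8}:  v_{5} + v_{6} + v_{8} = v_{2} — sig = ⟨3 | 1⟩

so the primitive-relation signature multiset is
    |P|=2: 10 collections, coeffs (), (1), (1), (1), (1,1), (1,1), (1,2), (1,3), (2), (2)
    |P|=3: 4 collections, coeffs (), (1), (1), (1)
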